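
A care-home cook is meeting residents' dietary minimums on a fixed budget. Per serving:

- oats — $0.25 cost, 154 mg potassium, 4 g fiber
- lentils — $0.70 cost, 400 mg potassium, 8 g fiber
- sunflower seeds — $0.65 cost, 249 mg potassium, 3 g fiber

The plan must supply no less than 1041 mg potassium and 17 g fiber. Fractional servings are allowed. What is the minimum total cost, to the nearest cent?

The cheapest plan sits at a corner of the feasible region — with two constraints it uses at most two foods.
oats only: max(1041/154, 17/4) = 6.76 servings → $1.69.
lentils only: max(1041/400, 17/8) = 2.603 servings → $1.82.
sunflower seeds only: max(1041/249, 17/3) = 5.667 servings → $3.68.
oats + lentils with both targets exact would need a negative amount; discard.
oats + sunflower seeds with both tight: 2.079 servings and 2.895 servings → $2.40.
lentils + sunflower seeds with both tight: 1.402 servings and 1.929 servings → $2.24.
Cheapest feasible corner: $1.69.

$1.69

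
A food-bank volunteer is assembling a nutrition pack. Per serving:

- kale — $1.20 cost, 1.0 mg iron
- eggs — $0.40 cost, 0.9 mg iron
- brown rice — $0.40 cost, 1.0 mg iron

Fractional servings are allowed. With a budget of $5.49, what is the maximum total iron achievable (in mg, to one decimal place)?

13.7 mg

Iron per dollar: brown rice 2.5, eggs 2.25, kale 0.8333.
With no serving limits, spend the whole cost allowance on brown rice: $5.49 / $0.40 × 1.0 mg = 13.7 mg.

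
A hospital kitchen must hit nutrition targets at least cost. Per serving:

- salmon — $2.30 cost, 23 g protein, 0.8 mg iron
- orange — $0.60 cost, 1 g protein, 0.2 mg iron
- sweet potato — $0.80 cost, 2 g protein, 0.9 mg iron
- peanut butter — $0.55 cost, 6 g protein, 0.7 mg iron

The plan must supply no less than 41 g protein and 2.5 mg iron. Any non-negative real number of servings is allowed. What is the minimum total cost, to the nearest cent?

$3.76

With two linear requirements the optimum uses one or two foods; enumerate the corners.
salmon only: max(41/23, 2.5/0.8) = 3.125 servings → $7.19.
orange only: max(41/1, 2.5/0.2) = 41 servings → $24.60.
sweet potato only: max(41/2, 2.5/0.9) = 20.5 servings → $16.40.
peanut butter only: max(41/6, 2.5/0.7) = 6.833 servings → $3.76.
salmon + orange with both tight: 1.5 servings and 6.5 servings → $7.35.
salmon + sweet potato with both tight: 1.67 servings and 1.293 servings → $4.88.
salmon + peanut butter with both tight: 1.212 servings and 2.186 servings → $3.99.
orange + sweet potato: the both-tight solution has a negative serving — not a feasible corner.
orange + peanut butter: the both-tight solution has a negative serving — not a feasible corner.
sweet potato + peanut butter: the both-tight solution has a negative serving — not a feasible corner.
The minimum over all feasible corners is $3.76.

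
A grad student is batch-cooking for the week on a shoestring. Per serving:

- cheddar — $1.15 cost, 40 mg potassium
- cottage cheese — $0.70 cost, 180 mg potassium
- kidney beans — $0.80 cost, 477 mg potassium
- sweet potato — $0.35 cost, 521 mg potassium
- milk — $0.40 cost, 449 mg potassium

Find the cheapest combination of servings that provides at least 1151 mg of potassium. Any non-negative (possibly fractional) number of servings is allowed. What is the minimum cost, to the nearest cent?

Cost per mg of potassium: sweet potato $0.0007, milk $0.0009, kidney beans $0.0017, cottage cheese $0.0039, cheddar $0.0288.
With no serving limits, use only sweet potato: 1151 mg / 521 mg = 2.209 servings × $0.35 = $0.77.

$0.77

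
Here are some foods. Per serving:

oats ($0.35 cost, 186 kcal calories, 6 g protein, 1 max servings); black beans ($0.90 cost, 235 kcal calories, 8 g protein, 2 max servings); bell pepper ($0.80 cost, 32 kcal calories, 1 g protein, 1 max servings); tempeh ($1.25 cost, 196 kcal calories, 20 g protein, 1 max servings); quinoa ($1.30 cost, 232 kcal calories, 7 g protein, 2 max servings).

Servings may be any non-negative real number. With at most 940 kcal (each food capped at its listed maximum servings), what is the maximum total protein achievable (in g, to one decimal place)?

Protein per kcal: tempeh 0.102, black beans 0.03404, oats 0.03226, bell pepper 0.03125, quinoa 0.03017.
Take 1 serving of tempeh: uses 196 kcal, +20.0 g protein (running total 20.0 g).
Take 2 servings of black beans: uses 470 kcal, +16.0 g protein (running total 36.0 g).
Take 1 serving of oats: uses 186 kcal, +6.0 g protein (running total 42.0 g).
Take 1 serving of bell pepper: uses 32 kcal, +1.0 g protein (running total 43.0 g).
Take 0.2414 servings of quinoa: uses 56 kcal, +1.7 g protein (running total 44.7 g).
Filling greedily by protein-per-kcal is optimal for one linear limit, giving 44.7 g.

44.7 g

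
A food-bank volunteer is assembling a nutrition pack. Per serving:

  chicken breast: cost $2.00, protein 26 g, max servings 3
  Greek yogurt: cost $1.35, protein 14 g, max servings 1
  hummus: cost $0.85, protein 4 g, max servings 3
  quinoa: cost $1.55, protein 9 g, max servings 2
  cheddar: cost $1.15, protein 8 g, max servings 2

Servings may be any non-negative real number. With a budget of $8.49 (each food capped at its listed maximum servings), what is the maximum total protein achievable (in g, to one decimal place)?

Protein per dollar: chicken breast 13, Greek yogurt 10.37, cheddar 6.957, quinoa 5.806, hummus 4.706.
Take 3 servings of chicken breast: spends $6.00, +78.0 g protein (running total 78.0 g).
Take 1 serving of Greek yogurt: spends $1.35, +14.0 g protein (running total 92.0 g).
Take 0.9913 servings of cheddar: spends $1.14, +7.9 g protein (running total 99.9 g).
Filling greedily by protein-per-dollar is optimal for one linear limit, giving 99.9 g.

99.9 g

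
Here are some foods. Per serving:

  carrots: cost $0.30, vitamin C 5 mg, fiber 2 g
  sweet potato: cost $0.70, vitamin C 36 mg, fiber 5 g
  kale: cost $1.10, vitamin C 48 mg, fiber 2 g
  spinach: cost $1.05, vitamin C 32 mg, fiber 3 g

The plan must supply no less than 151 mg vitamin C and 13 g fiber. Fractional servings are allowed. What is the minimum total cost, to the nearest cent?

$2.94

For a min-cost LP with two ≥-constraints, a basic feasible solution has at most two positive variables.
carrots only: max(151/5, 13/2) = 30.2 servings → $9.06.
sweet potato only: max(151/36, 13/5) = 4.194 servings → $2.94.
kale only: max(151/48, 13/2) = 6.5 servings → $7.15.
spinach only: max(151/32, 13/3) = 4.719 servings → $4.95.
carrots + sweet potato with both targets exact would need a negative amount; discard.
carrots + kale with both tight: 3.744 servings and 2.756 servings → $4.15.
carrots + spinach: intersection lies outside the first quadrant.
sweet potato + kale with both tight: 1.917 servings and 1.708 servings → $3.22.
sweet potato + spinach: the both-tight solution has a negative serving — not a feasible corner.
kale + spinach with both tight: 0.4625 servings and 4.025 servings → $4.74.
The minimum over all feasible corners is $2.94.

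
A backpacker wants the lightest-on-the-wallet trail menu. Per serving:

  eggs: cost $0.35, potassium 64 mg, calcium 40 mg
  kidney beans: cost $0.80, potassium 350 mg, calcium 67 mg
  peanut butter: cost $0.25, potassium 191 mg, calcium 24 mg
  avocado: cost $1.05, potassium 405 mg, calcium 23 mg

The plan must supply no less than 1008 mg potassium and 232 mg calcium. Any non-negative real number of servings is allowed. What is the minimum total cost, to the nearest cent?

This is a tiny linear program; its minimum lies at a vertex of the feasible set. List the vertices and price them.
eggs only: max(1008/64, 232/40) = 15.75 servings → $5.51.
kidney beans only: max(1008/350, 232/67) = 3.463 servings → $2.77.
peanut butter only: max(1008/191, 232/24) = 9.667 servings → $2.42.
avocado only: max(1008/405, 232/23) = 10.09 servings → $10.59.
eggs + kidney beans with both tight: 1.407 servings and 2.623 servings → $2.59.
eggs + peanut butter with both tight: 3.296 servings and 4.173 servings → $2.20.
eggs + avocado with both tight: 4.806 servings and 1.729 servings → $3.50.
kidney beans + peanut butter: the both-tight solution has a negative serving — not a feasible corner.
kidney beans + avocado: intersection lies outside the first quadrant.
peanut butter + avocado: intersection lies outside the first quadrant.
The minimum over all feasible corners is $2.20.

$2.20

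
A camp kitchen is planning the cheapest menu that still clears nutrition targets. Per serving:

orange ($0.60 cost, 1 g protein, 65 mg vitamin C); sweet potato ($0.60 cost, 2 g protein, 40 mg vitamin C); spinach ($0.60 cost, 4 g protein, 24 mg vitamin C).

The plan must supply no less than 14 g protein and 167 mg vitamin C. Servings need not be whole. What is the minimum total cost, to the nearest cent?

$2.73

Two binding constraints pin down two serving amounts, so the optimal mix uses at most two foods. The candidates are each food alone (scaled to the tighter of protein/vitamin C) and each pair with both constraints tight.
orange only: max(14/1, 167/65) = 14 servings → $8.40.
sweet potato only: max(14/2, 167/40) = 7 servings → $4.20.
spinach only: max(14/4, 167/24) = 6.958 servings → $4.17.
orange + sweet potato: intersection lies outside the first quadrant.
orange + spinach with both tight: 1.407 servings and 3.148 servings → $2.73.
sweet potato + spinach with both tight: 2.964 servings and 2.018 servings → $2.99.
The minimum over all feasible corners is $2.73.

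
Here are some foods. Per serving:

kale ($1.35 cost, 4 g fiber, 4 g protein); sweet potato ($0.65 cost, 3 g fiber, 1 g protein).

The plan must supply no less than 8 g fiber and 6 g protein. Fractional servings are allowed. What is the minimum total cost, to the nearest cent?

$2.34

An LP optimum is at a vertex; with two nutrient constraints at most two foods are used. Check each candidate.
kale only: max(8/4, 6/4) = 2 servings → $2.70.
sweet potato only: max(8/3, 6/1) = 6 servings → $3.90.
kale + sweet potato with both tight: 1.25 servings and 1 serving → $2.34.
Cheapest feasible corner: $2.34.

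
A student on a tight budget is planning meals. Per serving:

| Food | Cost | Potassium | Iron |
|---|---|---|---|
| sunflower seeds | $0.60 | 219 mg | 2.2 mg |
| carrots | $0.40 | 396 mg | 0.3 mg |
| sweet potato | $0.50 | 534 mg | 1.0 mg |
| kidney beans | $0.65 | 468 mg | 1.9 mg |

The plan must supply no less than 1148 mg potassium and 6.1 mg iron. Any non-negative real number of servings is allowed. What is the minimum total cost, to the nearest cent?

$1.92

At the optimum either one food covers both requirements or two foods hit both targets exactly; no other combination can be cheaper.
sunflower seeds only: max(1148/219, 6.1/2.2) = 5.242 servings → $3.15.
carrots only: max(1148/396, 6.1/0.3) = 20.33 servings → $8.13.
sweet potato only: max(1148/534, 6.1/1.0) = 6.1 servings → $3.05.
kidney beans only: max(1148/468, 6.1/1.9) = 3.211 servings → $2.09.
sunflower seeds + carrots with both tight: 2.571 servings and 1.477 servings → $2.13.
sunflower seeds + sweet potato with both tight: 2.207 servings and 1.245 servings → $1.95.
sunflower seeds + kidney beans with both tight: 1.098 servings and 1.939 servings → $1.92.
carrots + sweet potato: intersection lies outside the first quadrant.
carrots + kidney beans: intersection lies outside the first quadrant.
sweet potato + kidney beans with both targets exact would need a negative amount; discard.
So the least-cost plan costs $1.92.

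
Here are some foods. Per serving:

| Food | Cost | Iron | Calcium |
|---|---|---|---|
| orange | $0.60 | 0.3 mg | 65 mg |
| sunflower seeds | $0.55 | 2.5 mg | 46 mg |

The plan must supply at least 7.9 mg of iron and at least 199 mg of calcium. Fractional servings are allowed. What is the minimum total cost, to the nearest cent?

$2.22

Minimising a linear cost over {iron ≥ 7.9, calcium ≥ 199, servings ≥ 0} — the optimum is at a vertex, using one or two foods.
orange only: max(7.9/0.3, 199/65) = 26.33 servings → $15.80.
sunflower seeds only: max(7.9/2.5, 199/46) = 4.326 servings → $2.38.
orange + sunflower seeds with both tight: 0.9018 servings and 3.052 servings → $2.22.
Cheapest feasible corner: $2.22.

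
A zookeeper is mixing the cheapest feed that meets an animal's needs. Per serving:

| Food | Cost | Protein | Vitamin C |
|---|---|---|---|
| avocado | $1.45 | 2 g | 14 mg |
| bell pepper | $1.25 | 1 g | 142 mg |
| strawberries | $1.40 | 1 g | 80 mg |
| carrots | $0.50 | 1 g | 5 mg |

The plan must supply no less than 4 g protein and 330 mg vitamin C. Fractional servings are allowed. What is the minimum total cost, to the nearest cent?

avocado only: max(4/2, 330/14) = 23.57 servings → $34.18.
bell pepper only: max(4/1, 330/142) = 4 servings → $5.00.
strawberries only: max(4/1, 330/80) = 4.125 servings → $5.78.
carrots only: max(4/1, 330/5) = 66 servings → $33.00.
avocado + bell pepper with both tight: 0.8815 servings and 2.237 servings → $4.07.
avocado + strawberries: intersection lies outside the first quadrant.
avocado + carrots with both targets exact would need a negative amount; discard.
bell pepper + strawberries with both tight: 0.1613 servings and 3.839 servings → $5.58.
bell pepper + carrots with both tight: 2.263 servings and 1.737 servings → $3.70.
strawberries + carrots: intersection lies outside the first quadrant.
Cheapest feasible corner: $3.70.

$3.70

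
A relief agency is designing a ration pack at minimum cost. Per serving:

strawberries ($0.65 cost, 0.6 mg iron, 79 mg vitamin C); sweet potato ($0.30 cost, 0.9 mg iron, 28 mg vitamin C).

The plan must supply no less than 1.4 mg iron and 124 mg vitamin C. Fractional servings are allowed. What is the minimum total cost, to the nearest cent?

Check every corner: each single food scaled to meet both minima, and each pair solved so both constraints bind.
strawberries only: max(1.4/0.6, 124/79) = 2.333 servings → $1.52.
sweet potato only: max(1.4/0.9, 124/28) = 4.429 servings → $1.33.
strawberries + sweet potato with both tight: 1.333 servings and 0.6667 servings → $1.07.
The minimum over all feasible corners is $1.07.

$1.07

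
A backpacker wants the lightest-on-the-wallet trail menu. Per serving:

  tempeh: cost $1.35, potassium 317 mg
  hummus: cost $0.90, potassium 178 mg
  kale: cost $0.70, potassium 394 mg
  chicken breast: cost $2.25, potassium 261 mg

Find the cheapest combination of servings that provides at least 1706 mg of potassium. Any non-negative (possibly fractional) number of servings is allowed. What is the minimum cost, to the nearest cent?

Cost per mg of potassium: kale $0.0018, tempeh $0.0043, hummus $0.0051, chicken breast $0.0086.
With no serving limits, use only kale: 1706 mg / 394 mg = 4.33 servings × $0.70 = $3.03.

$3.03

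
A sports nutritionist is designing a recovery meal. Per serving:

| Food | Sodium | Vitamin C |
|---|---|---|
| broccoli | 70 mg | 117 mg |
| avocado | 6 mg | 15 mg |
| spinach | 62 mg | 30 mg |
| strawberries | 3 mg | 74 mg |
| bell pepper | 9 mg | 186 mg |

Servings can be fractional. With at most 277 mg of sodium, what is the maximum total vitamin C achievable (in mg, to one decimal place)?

6832.7 mg

Vitamin C per mg sodium: strawberries 24.67, bell pepper 20.67, avocado 2.5, broccoli 1.671, spinach 0.4839.
With no serving limits, spend the whole sodium allowance on strawberries: 277 mg / 3 mg × 74 mg = 6832.7 mg.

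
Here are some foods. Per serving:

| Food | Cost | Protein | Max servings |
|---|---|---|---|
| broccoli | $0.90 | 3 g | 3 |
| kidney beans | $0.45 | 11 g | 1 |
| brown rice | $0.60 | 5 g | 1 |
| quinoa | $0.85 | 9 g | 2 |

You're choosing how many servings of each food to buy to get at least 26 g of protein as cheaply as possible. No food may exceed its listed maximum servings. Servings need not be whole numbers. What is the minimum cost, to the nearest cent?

Cost per g of protein: kidney beans $0.0409, quinoa $0.0944, brown rice $0.1200, broccoli $0.3000.
Take 1 serving of kidney beans: +11.0 g protein for $0.45 (total $0.45, still need 15.0 g).
Take 1.667 servings of quinoa: +15.0 g protein for $1.42 (total $1.87, still need 0.0 g).
Filling from the cheapest source first is optimal under one linear minimum: $1.87.

$1.87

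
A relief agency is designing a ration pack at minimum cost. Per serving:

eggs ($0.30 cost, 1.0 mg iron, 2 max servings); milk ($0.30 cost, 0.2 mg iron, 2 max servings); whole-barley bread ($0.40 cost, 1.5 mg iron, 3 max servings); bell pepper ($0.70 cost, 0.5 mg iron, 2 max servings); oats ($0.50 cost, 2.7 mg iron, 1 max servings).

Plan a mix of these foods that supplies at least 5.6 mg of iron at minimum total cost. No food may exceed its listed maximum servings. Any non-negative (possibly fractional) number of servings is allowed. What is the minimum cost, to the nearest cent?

$1.27

Cost per mg of iron: oats $0.1852, whole-barley bread $0.2667, eggs $0.3000, bell pepper $1.4000, milk $1.5000.
Take 1 serving of oats: +2.7 mg iron for $0.50 (total $0.50, still need 2.9 mg).
Take 1.933 servings of whole-barley bread: +2.9 mg iron for $0.77 (total $1.27, still need 0.0 mg).
Greedy by cheapest-per-mg is optimal for a single linear constraint, so the minimum cost is $1.27.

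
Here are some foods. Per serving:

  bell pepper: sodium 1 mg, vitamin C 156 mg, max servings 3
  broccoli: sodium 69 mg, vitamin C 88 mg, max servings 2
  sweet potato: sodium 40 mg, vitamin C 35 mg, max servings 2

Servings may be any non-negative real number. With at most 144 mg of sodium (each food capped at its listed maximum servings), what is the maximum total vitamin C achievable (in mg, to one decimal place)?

646.6 mg

Vitamin C per mg sodium: bell pepper 156, broccoli 1.275, sweet potato 0.875.
Take 3 servings of bell pepper: uses 3 mg sodium, +468.0 mg vitamin C (running total 468.0 mg).
Take 2 servings of broccoli: uses 138 mg sodium, +176.0 mg vitamin C (running total 644.0 mg).
Take 0.075 servings of sweet potato: uses 3 mg sodium, +2.6 mg vitamin C (running total 646.6 mg).
Filling greedily by vitamin C-per-mg sodium is optimal for one linear limit, giving 646.6 mg.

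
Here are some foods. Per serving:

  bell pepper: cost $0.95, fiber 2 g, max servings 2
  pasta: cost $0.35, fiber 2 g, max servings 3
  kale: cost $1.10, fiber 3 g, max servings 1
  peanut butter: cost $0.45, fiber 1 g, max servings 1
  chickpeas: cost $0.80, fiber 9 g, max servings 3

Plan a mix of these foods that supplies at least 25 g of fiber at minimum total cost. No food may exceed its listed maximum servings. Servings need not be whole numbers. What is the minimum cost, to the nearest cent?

Cost per g of fiber: chickpeas $0.0889, pasta $0.1750, kale $0.3667, peanut butter $0.4500, bell pepper $0.4750.
Take 2.778 servings of chickpeas: +25.0 g fiber for $2.22 (total $2.22, still need 0.0 g).
Greedy by cheapest-per-g is optimal for a single linear constraint, so the minimum cost is $2.22.

$2.22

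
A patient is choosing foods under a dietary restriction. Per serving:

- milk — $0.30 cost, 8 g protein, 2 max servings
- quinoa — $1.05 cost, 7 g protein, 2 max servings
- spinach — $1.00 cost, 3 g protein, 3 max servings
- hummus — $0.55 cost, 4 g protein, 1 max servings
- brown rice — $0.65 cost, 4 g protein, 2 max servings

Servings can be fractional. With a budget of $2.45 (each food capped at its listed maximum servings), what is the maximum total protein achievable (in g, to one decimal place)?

Protein per dollar: milk 26.67, hummus 7.273, quinoa 6.667, brown rice 6.154, spinach 3.
Take 2 servings of milk: spends $0.60, +16.0 g protein (running total 16.0 g).
Take 1 serving of hummus: spends $0.55, +4.0 g protein (running total 20.0 g).
Take 1.238 servings of quinoa: spends $1.30, +8.7 g protein (running total 28.7 g).
Greedy by best ratio exhausts the cost allowance optimally: 28.7 g.

28.7 g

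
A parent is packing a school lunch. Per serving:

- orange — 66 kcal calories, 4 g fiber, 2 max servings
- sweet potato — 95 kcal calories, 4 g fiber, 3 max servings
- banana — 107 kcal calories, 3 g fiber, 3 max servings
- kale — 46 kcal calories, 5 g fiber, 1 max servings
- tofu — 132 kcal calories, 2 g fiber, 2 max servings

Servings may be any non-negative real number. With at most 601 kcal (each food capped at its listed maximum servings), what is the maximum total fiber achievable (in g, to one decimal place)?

28.9 g

Fiber per kcal: kale 0.1087, orange 0.06061, sweet potato 0.04211, banana 0.02804, tofu 0.01515.
Take 1 serving of kale: uses 46 kcal, +5.0 g fiber (running total 5.0 g).
Take 2 servings of orange: uses 132 kcal, +8.0 g fiber (running total 13.0 g).
Take 3 servings of sweet potato: uses 285 kcal, +12.0 g fiber (running total 25.0 g).
Take 1.29 servings of banana: uses 138 kcal, +3.9 g fiber (running total 28.9 g).
Filling greedily by fiber-per-kcal is optimal for one linear limit, giving 28.9 g.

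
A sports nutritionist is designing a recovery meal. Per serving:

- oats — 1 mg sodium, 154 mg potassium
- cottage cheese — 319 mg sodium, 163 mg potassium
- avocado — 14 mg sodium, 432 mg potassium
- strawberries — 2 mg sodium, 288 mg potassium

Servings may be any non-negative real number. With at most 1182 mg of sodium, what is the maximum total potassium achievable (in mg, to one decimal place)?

Potassium per mg sodium: oats 154, strawberries 144, avocado 30.86, cottage cheese 0.511.
With no serving limits, spend the whole sodium allowance on oats: 1182 mg / 1 mg × 154 mg = 182028.0 mg.

182028.0 mg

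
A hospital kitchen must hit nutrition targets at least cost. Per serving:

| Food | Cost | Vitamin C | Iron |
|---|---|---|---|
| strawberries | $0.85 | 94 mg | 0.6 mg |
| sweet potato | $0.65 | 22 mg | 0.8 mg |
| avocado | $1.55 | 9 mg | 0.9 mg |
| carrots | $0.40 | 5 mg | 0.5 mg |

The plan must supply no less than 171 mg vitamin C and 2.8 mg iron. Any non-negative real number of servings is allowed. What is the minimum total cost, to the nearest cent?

$2.71

This is a tiny linear program; its minimum lies at a vertex of the feasible set. List the vertices and price them.
strawberries only: max(171/94, 2.8/0.6) = 4.667 servings → $3.97.
sweet potato only: max(171/22, 2.8/0.8) = 7.773 servings → $5.05.
avocado only: max(171/9, 2.8/0.9) = 19 servings → $29.45.
carrots only: max(171/5, 2.8/0.5) = 34.2 servings → $13.68.
strawberries + sweet potato with both tight: 1.213 servings and 2.59 servings → $2.71.
strawberries + avocado with both tight: 1.625 servings and 2.028 servings → $4.52.
strawberries + carrots with both tight: 1.625 servings and 3.65 servings → $2.84.
sweet potato + avocado: intersection lies outside the first quadrant.
sweet potato + carrots with both targets exact would need a negative amount; discard.
avocado + carrots (both tight): parallel constraints — no distinct corner.
The minimum over all feasible corners is $2.71.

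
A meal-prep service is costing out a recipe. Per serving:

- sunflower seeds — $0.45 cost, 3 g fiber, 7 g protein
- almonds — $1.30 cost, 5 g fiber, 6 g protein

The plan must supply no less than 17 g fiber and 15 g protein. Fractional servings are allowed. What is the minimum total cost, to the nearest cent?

$2.55

At the optimum either one food covers both requirements or two foods hit both targets exactly; no other combination can be cheaper.
sunflower seeds only: max(17/3, 15/7) = 5.667 servings → $2.55.
almonds only: max(17/5, 15/6) = 3.4 servings → $4.42.
sunflower seeds + almonds with both targets exact would need a negative amount; discard.
The minimum over all feasible corners is $2.55.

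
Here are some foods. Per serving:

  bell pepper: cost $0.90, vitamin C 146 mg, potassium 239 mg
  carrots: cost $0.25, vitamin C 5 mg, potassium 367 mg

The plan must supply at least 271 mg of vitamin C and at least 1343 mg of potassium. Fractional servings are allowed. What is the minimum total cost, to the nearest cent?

$2.22

bell pepper only: max(271/146, 1343/239) = 5.619 servings → $5.06.
carrots only: max(271/5, 1343/367) = 54.2 servings → $13.55.
bell pepper + carrots with both tight: 1.77 servings and 2.507 servings → $2.22.
The minimum over all feasible corners is $2.22.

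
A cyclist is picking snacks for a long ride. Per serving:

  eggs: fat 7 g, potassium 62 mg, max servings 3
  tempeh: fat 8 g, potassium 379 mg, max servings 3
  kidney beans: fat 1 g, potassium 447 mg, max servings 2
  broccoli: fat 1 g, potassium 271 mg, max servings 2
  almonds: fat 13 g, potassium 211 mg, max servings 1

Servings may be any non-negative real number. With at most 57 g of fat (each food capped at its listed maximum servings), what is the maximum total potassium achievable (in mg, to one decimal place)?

2925.7 mg

Potassium per g fat: kidney beans 447, broccoli 271, tempeh 47.38, almonds 16.23, eggs 8.857.
Take 2 servings of kidney beans: uses 2 g fat, +894.0 mg potassium (running total 894.0 mg).
Take 2 servings of broccoli: uses 2 g fat, +542.0 mg potassium (running total 1436.0 mg).
Take 3 servings of tempeh: uses 24 g fat, +1137.0 mg potassium (running total 2573.0 mg).
Take 1 serving of almonds: uses 13 g fat, +211.0 mg potassium (running total 2784.0 mg).
Take 2.286 servings of eggs: uses 16 g fat, +141.7 mg potassium (running total 2925.7 mg).
Greedy by best ratio exhausts the fat allowance optimally: 2925.7 mg.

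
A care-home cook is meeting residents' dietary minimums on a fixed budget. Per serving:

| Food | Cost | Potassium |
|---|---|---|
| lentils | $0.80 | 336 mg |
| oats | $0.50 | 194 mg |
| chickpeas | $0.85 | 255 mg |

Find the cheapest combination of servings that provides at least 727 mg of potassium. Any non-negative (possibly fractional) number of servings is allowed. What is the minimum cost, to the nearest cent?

Cost per mg of potassium: lentils $0.0024, oats $0.0026, chickpeas $0.0033.
With no serving limits, use only lentils: 727 mg / 336 mg = 2.164 servings × $0.80 = $1.73.

$1.73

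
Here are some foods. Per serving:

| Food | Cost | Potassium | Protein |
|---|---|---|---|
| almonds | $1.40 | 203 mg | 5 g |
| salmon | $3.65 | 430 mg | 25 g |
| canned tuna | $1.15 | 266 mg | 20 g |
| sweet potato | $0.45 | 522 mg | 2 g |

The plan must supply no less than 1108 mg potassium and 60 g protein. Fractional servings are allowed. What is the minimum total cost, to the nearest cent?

$3.66

Compare the cost at each extreme point of the feasible region.
almonds only: max(1108/203, 60/5) = 12 servings → $16.80.
salmon only: max(1108/430, 60/25) = 2.577 servings → $9.41.
canned tuna only: max(1108/266, 60/20) = 4.165 servings → $4.79.
sweet potato only: max(1108/522, 60/2) = 30 servings → $13.50.
almonds + salmon with both tight: 0.6496 servings and 2.27 servings → $9.20.
almonds + canned tuna with both tight: 2.271 servings and 2.432 servings → $5.98.
almonds + sweet potato with both targets exact would need a negative amount; discard.
salmon + canned tuna: intersection lies outside the first quadrant.
salmon + sweet potato with both tight: 2.388 servings and 0.1559 servings → $8.78.
canned tuna + sweet potato with both tight: 2.937 servings and 0.6258 servings → $3.66.
So the least-cost plan costs $3.66.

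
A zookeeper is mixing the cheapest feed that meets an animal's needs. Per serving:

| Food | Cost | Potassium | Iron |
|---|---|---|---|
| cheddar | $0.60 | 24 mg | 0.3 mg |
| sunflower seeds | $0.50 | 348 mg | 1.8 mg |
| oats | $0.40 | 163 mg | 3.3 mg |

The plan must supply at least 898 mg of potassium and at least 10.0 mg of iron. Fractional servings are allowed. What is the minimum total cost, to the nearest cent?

$1.65

cheddar only: max(898/24, 10.0/0.3) = 37.42 servings → $22.45.
sunflower seeds only: max(898/348, 10.0/1.8) = 5.556 servings → $2.78.
oats only: max(898/163, 10.0/3.3) = 5.509 servings → $2.20.
cheddar + sunflower seeds with both tight: 30.45 servings and 0.4804 servings → $18.51.
cheddar + oats with both targets exact would need a negative amount; discard.
sunflower seeds + oats with both tight: 1.56 servings and 2.18 servings → $1.65.
Cheapest feasible corner: $1.65.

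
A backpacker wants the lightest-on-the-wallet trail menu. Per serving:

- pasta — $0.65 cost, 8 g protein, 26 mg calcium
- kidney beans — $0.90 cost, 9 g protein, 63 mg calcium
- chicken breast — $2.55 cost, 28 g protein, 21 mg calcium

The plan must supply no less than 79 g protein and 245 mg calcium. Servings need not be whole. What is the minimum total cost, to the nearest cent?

$6.42

The cheapest plan sits at a corner of the feasible region — with two constraints it uses at most two foods.
pasta only: max(79/8, 245/26) = 9.875 servings → $6.42.
kidney beans only: max(79/9, 245/63) = 8.778 servings → $7.90.
chicken breast only: max(79/28, 245/21) = 11.67 servings → $29.75.
pasta + kidney beans: intersection lies outside the first quadrant.
pasta + chicken breast with both tight: 9.287 servings and 0.1679 servings → $6.46.
kidney beans + chicken breast with both tight: 3.302 servings and 1.76 servings → $7.46.
Cheapest feasible corner: $6.42.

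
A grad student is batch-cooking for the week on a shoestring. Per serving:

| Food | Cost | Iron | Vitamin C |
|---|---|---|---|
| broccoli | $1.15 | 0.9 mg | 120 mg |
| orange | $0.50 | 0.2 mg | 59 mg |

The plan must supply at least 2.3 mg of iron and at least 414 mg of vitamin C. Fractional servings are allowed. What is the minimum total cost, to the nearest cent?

$3.75

This is a tiny linear program; its minimum lies at a vertex of the feasible set. List the vertices and price them.
broccoli only: max(2.3/0.9, 414/120) = 3.45 servings → $3.97.
orange only: max(2.3/0.2, 414/59) = 11.5 servings → $5.75.
broccoli + orange with both tight: 1.818 servings and 3.32 servings → $3.75.
The minimum over all feasible corners is $3.75.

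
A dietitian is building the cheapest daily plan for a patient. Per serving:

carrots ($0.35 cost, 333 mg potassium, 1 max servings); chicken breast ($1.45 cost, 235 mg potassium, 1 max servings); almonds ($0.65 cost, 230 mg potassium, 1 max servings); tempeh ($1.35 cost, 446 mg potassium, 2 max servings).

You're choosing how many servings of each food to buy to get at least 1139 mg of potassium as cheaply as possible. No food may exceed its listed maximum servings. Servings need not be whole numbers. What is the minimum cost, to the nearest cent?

Cost per mg of potassium: carrots $0.0011, almonds $0.0028, tempeh $0.0030, chicken breast $0.0062.
Take 1 serving of carrots: +333.0 mg potassium for $0.35 (total $0.35, still need 806.0 mg).
Take 1 serving of almonds: +230.0 mg potassium for $0.65 (total $1.00, still need 576.0 mg).
Take 1.291 servings of tempeh: +576.0 mg potassium for $1.74 (total $2.74, still need 0.0 mg).
Filling from the cheapest source first is optimal under one linear minimum: $2.74.

$2.74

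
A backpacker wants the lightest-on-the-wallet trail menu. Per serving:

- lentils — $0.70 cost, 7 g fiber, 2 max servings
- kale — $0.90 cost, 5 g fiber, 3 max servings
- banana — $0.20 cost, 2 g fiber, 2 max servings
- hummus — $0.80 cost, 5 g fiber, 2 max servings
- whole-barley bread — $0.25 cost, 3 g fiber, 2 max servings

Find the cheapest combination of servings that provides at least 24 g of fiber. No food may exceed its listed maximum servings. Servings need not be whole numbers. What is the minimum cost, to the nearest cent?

Cost per g of fiber: whole-barley bread $0.0833, lentils $0.1000, banana $0.1000, hummus $0.1600, kale $0.1800.
Take 2 servings of whole-barley bread: +6.0 g fiber for $0.50 (total $0.50, still need 18.0 g).
Take 2 servings of lentils: +14.0 g fiber for $1.40 (total $1.90, still need 4.0 g).
Take 2 servings of banana: +4.0 g fiber for $0.40 (total $2.30, still need 0.0 g).
Filling from the cheapest source first is optimal under one linear minimum: $2.30.

$2.30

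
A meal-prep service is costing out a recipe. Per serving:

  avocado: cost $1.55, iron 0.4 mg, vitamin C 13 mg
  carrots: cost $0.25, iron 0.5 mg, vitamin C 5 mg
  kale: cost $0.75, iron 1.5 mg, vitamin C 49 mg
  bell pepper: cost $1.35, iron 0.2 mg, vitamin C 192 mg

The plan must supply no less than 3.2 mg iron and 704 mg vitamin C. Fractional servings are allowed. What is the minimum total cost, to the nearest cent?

$5.64

For a min-cost LP with two ≥-constraints, a basic feasible solution has at most two positive variables.
avocado only: max(3.2/0.4, 704/13) = 54.15 servings → $83.94.
carrots only: max(3.2/0.5, 704/5) = 140.8 servings → $35.20.
kale only: max(3.2/1.5, 704/49) = 14.37 servings → $10.78.
bell pepper only: max(3.2/0.2, 704/192) = 16 servings → $21.60.
avocado + carrots: intersection lies outside the first quadrant.
avocado + kale: intersection lies outside the first quadrant.
avocado + bell pepper with both tight: 6.383 servings and 3.235 servings → $14.26.
carrots + kale: the both-tight solution has a negative serving — not a feasible corner.
carrots + bell pepper with both tight: 4.985 servings and 3.537 servings → $6.02.
kale + bell pepper with both tight: 1.702 servings and 3.232 servings → $5.64.
Cheapest feasible corner: $5.64.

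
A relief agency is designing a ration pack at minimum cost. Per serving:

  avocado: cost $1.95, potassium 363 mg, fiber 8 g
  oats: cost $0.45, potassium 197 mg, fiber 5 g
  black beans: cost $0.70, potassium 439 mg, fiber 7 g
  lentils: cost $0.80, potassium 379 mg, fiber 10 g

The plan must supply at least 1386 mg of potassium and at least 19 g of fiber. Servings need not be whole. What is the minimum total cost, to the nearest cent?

This is a tiny linear program; its minimum lies at a vertex of the feasible set. List the vertices and price them.
avocado only: max(1386/363, 19/8) = 3.818 servings → $7.45.
oats only: max(1386/197, 19/5) = 7.036 servings → $3.17.
black beans only: max(1386/439, 19/7) = 3.157 servings → $2.21.
lentils only: max(1386/379, 19/10) = 3.657 servings → $2.93.
avocado + oats: intersection lies outside the first quadrant.
avocado + black beans with both targets exact would need a negative amount; discard.
avocado + lentils with both targets exact would need a negative amount; discard.
oats + black beans: the both-tight solution has a negative serving — not a feasible corner.
oats + lentils: the both-tight solution has a negative serving — not a feasible corner.
black beans + lentils: the both-tight solution has a negative serving — not a feasible corner.
So the least-cost plan costs $2.21.

$2.21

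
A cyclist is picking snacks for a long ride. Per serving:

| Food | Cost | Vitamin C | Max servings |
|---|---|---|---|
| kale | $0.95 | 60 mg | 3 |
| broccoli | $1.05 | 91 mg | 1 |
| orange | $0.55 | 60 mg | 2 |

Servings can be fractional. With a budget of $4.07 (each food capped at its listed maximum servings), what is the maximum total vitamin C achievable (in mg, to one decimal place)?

Vitamin C per dollar: orange 109.1, broccoli 86.67, kale 63.16.
Take 2 servings of orange: spends $1.10, +120.0 mg vitamin C (running total 120.0 mg).
Take 1 serving of broccoli: spends $1.05, +91.0 mg vitamin C (running total 211.0 mg).
Take 2.021 servings of kale: spends $1.92, +121.3 mg vitamin C (running total 332.3 mg).
Filling greedily by vitamin C-per-dollar is optimal for one linear limit, giving 332.3 mg.

332.3 mg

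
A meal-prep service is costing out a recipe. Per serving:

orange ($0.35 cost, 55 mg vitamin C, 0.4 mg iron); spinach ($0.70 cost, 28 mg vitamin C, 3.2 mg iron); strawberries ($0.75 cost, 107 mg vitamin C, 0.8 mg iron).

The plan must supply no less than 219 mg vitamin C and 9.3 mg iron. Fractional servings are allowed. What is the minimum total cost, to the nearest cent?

Two binding constraints pin down two serving amounts, so the optimal mix uses at most two foods. The candidates are each food alone (scaled to the tighter of vitamin C/iron) and each pair with both constraints tight.
orange only: max(219/55, 9.3/0.4) = 23.25 servings → $8.14.
spinach only: max(219/28, 9.3/3.2) = 7.821 servings → $5.47.
strawberries only: max(219/107, 9.3/0.8) = 11.62 servings → $8.72.
orange + spinach with both tight: 2.672 servings and 2.572 servings → $2.74.
orange + strawberries: the both-tight solution has a negative serving — not a feasible corner.
spinach + strawberries with both tight: 2.562 servings and 1.376 servings → $2.83.
Cheapest feasible corner: $2.74.

$2.74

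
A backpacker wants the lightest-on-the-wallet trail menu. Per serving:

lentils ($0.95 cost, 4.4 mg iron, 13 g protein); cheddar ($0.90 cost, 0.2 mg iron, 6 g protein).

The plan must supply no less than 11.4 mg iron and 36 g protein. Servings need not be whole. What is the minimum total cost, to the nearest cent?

For a min-cost LP with two ≥-constraints, a basic feasible solution has at most two positive variables.
lentils only: max(11.4/4.4, 36/13) = 2.769 servings → $2.63.
cheddar only: max(11.4/0.2, 36/6) = 57 servings → $51.30.
lentils + cheddar with both tight: 2.571 servings and 0.4286 servings → $2.83.
Cheapest feasible corner: $2.63.

$2.63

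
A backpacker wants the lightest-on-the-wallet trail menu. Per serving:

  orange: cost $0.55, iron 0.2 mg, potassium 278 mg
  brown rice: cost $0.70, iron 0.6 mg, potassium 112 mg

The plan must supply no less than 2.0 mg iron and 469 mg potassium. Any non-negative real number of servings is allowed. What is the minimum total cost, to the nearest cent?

$2.46

Check every corner: each single food scaled to meet both minima, and each pair solved so both constraints bind.
orange only: max(2.0/0.2, 469/278) = 10 servings → $5.50.
brown rice only: max(2.0/0.6, 469/112) = 4.188 servings → $2.93.
orange + brown rice with both tight: 0.3975 servings and 3.201 servings → $2.46.
The minimum over all feasible corners is $2.46.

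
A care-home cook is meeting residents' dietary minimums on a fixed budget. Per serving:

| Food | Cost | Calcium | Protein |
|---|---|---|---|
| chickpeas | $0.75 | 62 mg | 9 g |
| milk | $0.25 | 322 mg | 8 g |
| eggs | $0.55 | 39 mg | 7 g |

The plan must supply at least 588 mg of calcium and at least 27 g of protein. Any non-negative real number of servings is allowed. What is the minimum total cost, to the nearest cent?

$0.84

chickpeas only: max(588/62, 27/9) = 9.484 servings → $7.11.
milk only: max(588/322, 27/8) = 3.375 servings → $0.84.
eggs only: max(588/39, 27/7) = 15.08 servings → $8.29.
chickpeas + milk with both tight: 1.661 servings and 1.506 servings → $1.62.
chickpeas + eggs: the both-tight solution has a negative serving — not a feasible corner.
milk + eggs with both tight: 1.577 servings and 2.055 servings → $1.52.
Cheapest feasible corner: $0.84.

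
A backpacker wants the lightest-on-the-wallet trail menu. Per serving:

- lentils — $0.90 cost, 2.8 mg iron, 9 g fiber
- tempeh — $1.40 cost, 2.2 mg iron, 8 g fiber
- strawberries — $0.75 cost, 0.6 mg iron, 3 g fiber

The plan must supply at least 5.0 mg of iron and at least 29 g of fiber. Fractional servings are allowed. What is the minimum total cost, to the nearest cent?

lentils only: max(5.0/2.8, 29/9) = 3.222 servings → $2.90.
tempeh only: max(5.0/2.2, 29/8) = 3.625 servings → $5.08.
strawberries only: max(5.0/0.6, 29/3) = 9.667 servings → $7.25.
lentils + tempeh: the both-tight solution has a negative serving — not a feasible corner.
lentils + strawberries with both targets exact would need a negative amount; discard.
tempeh + strawberries: intersection lies outside the first quadrant.
Cheapest feasible corner: $2.90.

$2.90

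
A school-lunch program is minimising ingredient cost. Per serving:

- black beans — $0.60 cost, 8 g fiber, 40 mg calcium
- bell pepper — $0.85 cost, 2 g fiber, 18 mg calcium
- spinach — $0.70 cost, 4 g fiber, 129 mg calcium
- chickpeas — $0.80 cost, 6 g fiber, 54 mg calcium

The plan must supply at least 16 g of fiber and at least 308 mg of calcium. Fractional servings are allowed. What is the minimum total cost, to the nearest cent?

black beans only: max(16/8, 308/40) = 7.7 servings → $4.62.
bell pepper only: max(16/2, 308/18) = 17.11 servings → $14.54.
spinach only: max(16/4, 308/129) = 4 servings → $2.80.
chickpeas only: max(16/6, 308/54) = 5.704 servings → $4.56.
black beans + bell pepper: intersection lies outside the first quadrant.
black beans + spinach with both tight: 0.9541 servings and 2.092 servings → $2.04.
black beans + chickpeas: the both-tight solution has a negative serving — not a feasible corner.
bell pepper + spinach with both tight: 4.473 servings and 1.763 servings → $5.04.
bell pepper + chickpeas (both tight): parallel constraints — no distinct corner.
spinach + chickpeas with both tight: 1.763 servings and 1.491 servings → $2.43.
The minimum over all feasible corners is $2.04.

$2.04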